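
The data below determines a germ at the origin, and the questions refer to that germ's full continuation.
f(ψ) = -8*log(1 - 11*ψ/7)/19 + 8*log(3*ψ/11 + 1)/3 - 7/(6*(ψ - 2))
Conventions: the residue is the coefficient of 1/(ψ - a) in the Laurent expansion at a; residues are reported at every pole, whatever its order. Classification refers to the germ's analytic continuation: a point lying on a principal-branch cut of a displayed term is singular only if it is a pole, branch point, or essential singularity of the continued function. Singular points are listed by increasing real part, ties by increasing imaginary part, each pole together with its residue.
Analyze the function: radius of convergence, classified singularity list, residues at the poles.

Radius of convergence at 0: 7/11.
At -11/3: a logarithmic branch point.
At 7/11: a logarithmic branch point.
At 2: a pole of order 1; residue -7/6.

Denominator factor (ψ - 2): pole of order 1 at 2, modulus 2.
Branch term (-8/19)*log(1 - ψ/(7/11)): its argument vanishes at ψ = 7/11, a logarithmic branch point, modulus 7/11.
Branch term (8/3)*log(1 - ψ/(-11/3)): its argument vanishes at ψ = -11/3, a logarithmic branch point, modulus 11/3.
The radius of convergence is the smallest modulus among the singular points: 7/11.
The branch terms are analytic at 2 and contribute nothing to the residue; only the rational part matters.
At the order-1 pole 2 set g(ψ) = (ψ - (2))*(rational part) = -7/6.
Simple pole: residue = g(a) at a = 2, which is -7/6.
List the singular points by increasing real part (a conjugate pair: the negative imaginary part first).


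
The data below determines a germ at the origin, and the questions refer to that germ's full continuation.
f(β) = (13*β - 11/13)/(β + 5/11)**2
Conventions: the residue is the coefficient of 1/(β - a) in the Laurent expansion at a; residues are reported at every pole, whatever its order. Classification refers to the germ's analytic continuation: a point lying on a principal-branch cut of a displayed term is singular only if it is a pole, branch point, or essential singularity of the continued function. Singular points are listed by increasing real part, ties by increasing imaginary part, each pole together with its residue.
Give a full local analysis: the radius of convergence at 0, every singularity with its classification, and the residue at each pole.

Denominator factor (β + 5/11)^2: pole of order 2 at -5/11, modulus 5/11.
The radius of convergence is the smallest modulus among the singular points: 5/11.
At the order-2 pole -5/11 set g(β) = (β - (-5/11))^2*f(β) = 13*β - 11/13.
Order-2 pole: residue = g'(a); g'(-5/11) = 13, so the residue is 13.

Radius of convergence at 0: 5/11.
At -5/11: a pole of order 2; residue 13.


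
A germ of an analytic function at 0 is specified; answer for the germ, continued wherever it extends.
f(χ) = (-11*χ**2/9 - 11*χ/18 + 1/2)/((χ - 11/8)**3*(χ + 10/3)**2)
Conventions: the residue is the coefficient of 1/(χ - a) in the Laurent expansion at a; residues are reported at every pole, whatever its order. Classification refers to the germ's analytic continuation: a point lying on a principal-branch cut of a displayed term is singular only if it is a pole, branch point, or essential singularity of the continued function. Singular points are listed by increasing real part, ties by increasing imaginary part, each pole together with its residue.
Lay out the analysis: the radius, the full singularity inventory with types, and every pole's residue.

Denominator factor (χ - 11/8)^3: pole of order 3 at 11/8, modulus 11/8.
Denominator factor (χ + 10/3)^2: pole of order 2 at -10/3, modulus 10/3.
The radius of convergence is the smallest modulus among the singular points: 11/8.
At the order-2 pole -10/3 set g(χ) = (χ - (-10/3))^2*f(χ) = (-11*χ**2/9 - 11*χ/18 + 1/2)/(χ - 11/8)**3.
Order-2 pole: residue = g'(a); g'(-10/3) = -782080/163047361, so the residue is -782080/163047361.
At the order-3 pole 11/8 set g(χ) = (χ - (11/8))^3*f(χ) = (-11*χ**2/9 - 11*χ/18 + 1/2)/(χ + 10/3)**2.
Order-3 pole: residue = g''(a)/2; g''(11/8) = 1564160/163047361, so the residue is 782080/163047361.
List the singular points by increasing real part (a conjugate pair: the negative imaginary part first).

Radius of convergence at 0: 11/8.
At -10/3: a pole of order 2; residue -782080/163047361.
At 11/8: a pole of order 3; residue 782080/163047361.


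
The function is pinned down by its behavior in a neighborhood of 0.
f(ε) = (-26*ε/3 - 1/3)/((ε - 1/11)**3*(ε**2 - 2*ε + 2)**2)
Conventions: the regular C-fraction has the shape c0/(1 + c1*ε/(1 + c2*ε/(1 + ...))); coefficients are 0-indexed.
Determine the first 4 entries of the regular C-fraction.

The regular C-fraction coefficients are [1331/12, -61, 2017/61, -739763/123037].

Taylor coefficients (expand at 0): a_0 = 1331/12, a_1 = 81191/12, a_2 = 189002, a_3 = 47214563/12.
c0 = a_0 = 1331/12. Peel one level at a time: if S = 1 + c*ε/S' with S'(0) = 1, then c is the ε-coefficient of S and S' = c*ε/(S - 1).
S_1 = c0/f = 1 + (-61)*ε + (2017)*ε^2 + ...; c1 = -61.
S_2 = c1*ε/(S_1 - 1) = 1 + (2017/61)*ε + (739763/3721)*ε^2 + ...; c2 = 2017/61.
S_3 = c2*ε/(S_2 - 1) = 1 + (-739763/123037)*ε + ...; c3 = -739763/123037.


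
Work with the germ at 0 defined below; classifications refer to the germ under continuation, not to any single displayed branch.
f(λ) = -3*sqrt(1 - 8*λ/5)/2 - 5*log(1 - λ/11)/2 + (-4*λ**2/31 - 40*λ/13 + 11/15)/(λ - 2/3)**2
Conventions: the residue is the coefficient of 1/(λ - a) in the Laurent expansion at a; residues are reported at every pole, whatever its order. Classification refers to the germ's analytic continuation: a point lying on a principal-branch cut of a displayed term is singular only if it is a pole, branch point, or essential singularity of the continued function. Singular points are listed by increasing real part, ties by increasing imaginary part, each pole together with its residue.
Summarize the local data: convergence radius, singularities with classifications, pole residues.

Radius of convergence at 0: 5/8.
At 5/8: an algebraic (square-root) branch point.
At 2/3: a pole of order 2; residue -3928/1209.
At 11: a logarithmic branch point.

Denominator factor (λ - 2/3)^2: pole of order 2 at 2/3, modulus 2/3.
Branch term (-5/2)*log(1 - λ/(11)): its argument vanishes at λ = 11, a logarithmic branch point, modulus 11.
Branch term (-3/2)*sqrt(1 - λ/(5/8)): its argument vanishes at λ = 5/8, a square-root branch point, modulus 5/8.
The radius of convergence is the smallest modulus among the singular points: 5/8.
The branch terms are analytic at 2/3 and contribute nothing to the residue; only the rational part matters.
At the order-2 pole 2/3 set g(λ) = (λ - (2/3))^2*(rational part) = -4*λ**2/31 - 40*λ/13 + 11/15.
Order-2 pole: residue = g'(a); g'(2/3) = -3928/1209, so the residue is -3928/1209.
List the singular points by increasing real part (a conjugate pair: the negative imaginary part first).


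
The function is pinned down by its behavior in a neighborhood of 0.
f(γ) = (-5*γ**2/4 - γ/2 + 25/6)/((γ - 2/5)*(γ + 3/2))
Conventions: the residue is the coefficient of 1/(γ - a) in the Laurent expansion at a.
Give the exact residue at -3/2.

The residue is -505/456.

At the order-1 pole -3/2 set g(γ) = (γ - (-3/2))*f(γ) = (-5*γ**2/4 - γ/2 + 25/6)/(γ - 2/5).
Simple pole: residue = g(a) at a = -3/2, which is -505/456.


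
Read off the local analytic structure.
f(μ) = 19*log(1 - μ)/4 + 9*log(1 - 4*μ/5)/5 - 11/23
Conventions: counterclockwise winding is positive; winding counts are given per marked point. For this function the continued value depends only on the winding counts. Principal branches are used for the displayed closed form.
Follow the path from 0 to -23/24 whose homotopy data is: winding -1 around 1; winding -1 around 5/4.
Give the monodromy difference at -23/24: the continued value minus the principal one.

The rational part is single-valued and drops out of the difference; each branch term changes only by its own monodromy.
(19/4)*log(1 - μ/(1)): each positive loop around 1 adds 2*pi*i to the log, so winding -1 contributes (19/4)*(-1)*2*pi*i = -(19/2)*pi*i.
(9/5)*log(1 - μ/(5/4)): each positive loop around 5/4 adds 2*pi*i to the log, so winding -1 contributes (9/5)*(-1)*2*pi*i = -(18/5)*pi*i.
Summing the contributions at μ = -23/24 gives -(131/10)*pi*i.

Continued minus principal equals -(131/10)*pi*i.


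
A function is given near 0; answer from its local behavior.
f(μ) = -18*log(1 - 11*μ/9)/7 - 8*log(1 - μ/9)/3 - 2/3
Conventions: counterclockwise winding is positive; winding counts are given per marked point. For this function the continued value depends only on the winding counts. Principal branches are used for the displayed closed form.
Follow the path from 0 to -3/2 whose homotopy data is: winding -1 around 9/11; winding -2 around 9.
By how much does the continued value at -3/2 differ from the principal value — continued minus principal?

Continued minus principal equals (332/21)*pi*i.

The rational part is single-valued and drops out of the difference; each branch term changes only by its own monodromy.
(-8/3)*log(1 - μ/(9)): each positive loop around 9 adds 2*pi*i to the log, so winding -2 contributes (-8/3)*(-2)*2*pi*i = (32/3)*pi*i.
(-18/7)*log(1 - μ/(9/11)): each positive loop around 9/11 adds 2*pi*i to the log, so winding -1 contributes (-18/7)*(-1)*2*pi*i = (36/7)*pi*i.
Summing the contributions at μ = -3/2 gives (332/21)*pi*i.


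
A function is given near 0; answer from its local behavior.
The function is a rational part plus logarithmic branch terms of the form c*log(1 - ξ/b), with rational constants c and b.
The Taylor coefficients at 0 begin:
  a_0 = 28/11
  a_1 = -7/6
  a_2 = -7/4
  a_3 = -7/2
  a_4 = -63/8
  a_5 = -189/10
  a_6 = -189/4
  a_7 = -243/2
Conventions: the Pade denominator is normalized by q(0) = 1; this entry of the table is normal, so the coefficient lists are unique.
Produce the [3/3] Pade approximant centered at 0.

Taylor coefficients needed (read off): a_0 = 28/11, a_1 = -7/6, a_2 = -7/4, a_3 = -7/2, a_4 = -63/8, a_5 = -189/10, a_6 = -189/4.
Write the denominator as Q(ξ) = 1 + q1*ξ + q2*ξ^2 + q3*ξ^3. Requiring Q*f - P = O(ξ^7) with deg P <= 3 kills the coefficients of ξ^4..ξ^6 in Q*f:
  ξ^4: a_4 + q1*a_3 + q2*a_2 + q3*a_1 = 0, i.e. -63/8 + (-7/2)*q1 + (-7/4)*q2 + (-7/6)*q3 = 0.
  ξ^5: a_5 + q1*a_4 + q2*a_3 + q3*a_2 = 0, i.e. -189/10 + (-63/8)*q1 + (-7/2)*q2 + (-7/4)*q3 = 0.
  ξ^6: a_6 + q1*a_5 + q2*a_4 + q3*a_3 = 0, i.e. -189/4 + (-189/10)*q1 + (-63/8)*q2 + (-7/2)*q3 = 0.
Solving this linear system: q1 = -9/2, q2 = 27/5, q3 = -27/20.
The numerator is Q*f truncated at degree 3: P0 = a_0 = 28/11; P1 = a_1 + q1*a_0 = -833/66; P2 = a_2 + q1*a_1 + q2*a_0 = 1897/110; P3 = a_3 + q1*a_2 + q2*a_1 + q3*a_0 = -2359/440.

The Pade approximant has numerator coefficients [28/11, -833/66, 1897/110, -2359/440]; denominator coefficients [1, -9/2, 27/5, -27/20].


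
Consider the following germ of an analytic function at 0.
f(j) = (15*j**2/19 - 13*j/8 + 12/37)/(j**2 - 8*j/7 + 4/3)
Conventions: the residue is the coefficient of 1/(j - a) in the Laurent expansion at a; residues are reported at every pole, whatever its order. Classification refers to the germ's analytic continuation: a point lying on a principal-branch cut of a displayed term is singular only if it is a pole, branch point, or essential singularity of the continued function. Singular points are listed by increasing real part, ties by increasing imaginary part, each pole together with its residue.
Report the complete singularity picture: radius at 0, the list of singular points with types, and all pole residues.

Radius of convergence at 0: (2/3)*sqrt(3).
At (4/7) - ((2/21)*sqrt(111))*i: a pole of order 1; residue (-769/2128) - ((78629/1456616)*sqrt(111))*i.
At (4/7) + ((2/21)*sqrt(111))*i: a pole of order 1; residue (-769/2128) + ((78629/1456616)*sqrt(111))*i.

Denominator factor (j**2 - 8*j/7 + 4/3): discriminant -592/147, complex-conjugate roots (4/7) + ((2/21)*sqrt(111))*i and (4/7) - ((2/21)*sqrt(111))*i; poles of order 1, moduli (2/3)*sqrt(3) and (2/3)*sqrt(3).
The radius of convergence is the smallest modulus among the singular points: (2/3)*sqrt(3).
The factor j**2 - 8*j/7 + 4/3 splits as (j - a)(j - a') with a = (4/7) - ((2/21)*sqrt(111))*i, a' = (4/7) + ((2/21)*sqrt(111))*i. At the order-1 pole a set g(j) = (j - a)*f(j) = [15*j**2/19 - 13*j/8 + 12/37] / (j - a').
Simple pole: residue = g(a) at a = (4/7) - ((2/21)*sqrt(111))*i, which is (-769/2128) - ((78629/1456616)*sqrt(111))*i.
The factor j**2 - 8*j/7 + 4/3 splits as (j - a)(j - a') with a = (4/7) + ((2/21)*sqrt(111))*i, a' = (4/7) - ((2/21)*sqrt(111))*i. At the order-1 pole a set g(j) = (j - a)*f(j) = [15*j**2/19 - 13*j/8 + 12/37] / (j - a').
Simple pole: residue = g(a) at a = (4/7) + ((2/21)*sqrt(111))*i, which is (-769/2128) + ((78629/1456616)*sqrt(111))*i.
List the singular points by increasing real part (a conjugate pair: the negative imaginary part first).


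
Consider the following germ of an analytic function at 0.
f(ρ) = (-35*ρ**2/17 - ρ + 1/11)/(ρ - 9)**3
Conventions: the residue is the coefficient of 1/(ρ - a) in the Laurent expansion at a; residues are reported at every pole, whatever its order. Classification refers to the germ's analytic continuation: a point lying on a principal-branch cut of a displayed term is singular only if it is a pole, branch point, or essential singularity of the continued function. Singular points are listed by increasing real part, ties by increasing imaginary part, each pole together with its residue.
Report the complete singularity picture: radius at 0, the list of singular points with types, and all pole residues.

Denominator factor (ρ - 9)^3: pole of order 3 at 9, modulus 9.
The radius of convergence is the smallest modulus among the singular points: 9.
At the order-3 pole 9 set g(ρ) = (ρ - (9))^3*f(ρ) = -35*ρ**2/17 - ρ + 1/11.
Order-3 pole: residue = g''(a)/2; g''(9) = -70/17, so the residue is -35/17.

Radius of convergence at 0: 9.
At 9: a pole of order 3; residue -35/17.


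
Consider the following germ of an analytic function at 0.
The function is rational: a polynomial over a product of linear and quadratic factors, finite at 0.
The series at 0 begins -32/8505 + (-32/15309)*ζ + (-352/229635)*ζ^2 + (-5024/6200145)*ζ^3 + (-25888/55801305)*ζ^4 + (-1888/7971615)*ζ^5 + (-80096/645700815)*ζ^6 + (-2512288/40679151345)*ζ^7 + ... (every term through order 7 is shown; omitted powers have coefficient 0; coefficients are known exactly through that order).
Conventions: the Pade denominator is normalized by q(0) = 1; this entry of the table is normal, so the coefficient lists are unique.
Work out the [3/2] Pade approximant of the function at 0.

Taylor coefficients needed (read off): a_0 = -32/8505, a_1 = -32/15309, a_2 = -352/229635, a_3 = -5024/6200145, a_4 = -25888/55801305, a_5 = -1888/7971615.
Write the denominator as Q(ζ) = 1 + q1*ζ + q2*ζ^2. Requiring Q*f - P = O(ζ^6) with deg P <= 3 kills the coefficients of ζ^4..ζ^5 in Q*f:
  ζ^4: a_4 + q1*a_3 + q2*a_2 = 0, i.e. -25888/55801305 + (-5024/6200145)*q1 + (-352/229635)*q2 = 0.
  ζ^5: a_5 + q1*a_4 + q2*a_3 = 0, i.e. -1888/7971615 + (-25888/55801305)*q1 + (-5024/6200145)*q2 = 0.
Solving this linear system: q1 = 17/72, q2 = -277/648.
The numerator is Q*f truncated at degree 3: P0 = a_0 = -32/8505; P1 = a_1 + q1*a_0 = -76/25515; P2 = a_2 + q1*a_1 + q2*a_0 = -32/76545; P3 = a_3 + q1*a_2 + q2*a_1 = -64/229635.

The Pade approximant has numerator coefficients [-32/8505, -76/25515, -32/76545, -64/229635]; denominator coefficients [1, 17/72, -277/648].


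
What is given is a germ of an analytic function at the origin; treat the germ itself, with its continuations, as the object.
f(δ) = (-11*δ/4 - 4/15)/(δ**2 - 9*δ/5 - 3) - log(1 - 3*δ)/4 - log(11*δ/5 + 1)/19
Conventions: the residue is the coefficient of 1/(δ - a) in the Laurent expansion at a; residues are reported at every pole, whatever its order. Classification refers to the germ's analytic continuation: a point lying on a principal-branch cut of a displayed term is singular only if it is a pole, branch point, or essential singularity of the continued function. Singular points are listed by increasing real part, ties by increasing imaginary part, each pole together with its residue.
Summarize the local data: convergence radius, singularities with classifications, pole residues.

Radius of convergence at 0: 1/3.
At 9/10 - (1/10)*sqrt(381): a pole of order 1; residue -11/8 + (329/9144)*sqrt(381).
At -5/11: a logarithmic branch point.
At 1/3: a logarithmic branch point.
At 9/10 + (1/10)*sqrt(381): a pole of order 1; residue -11/8 - (329/9144)*sqrt(381).

Denominator factor (δ**2 - 9*δ/5 - 3): discriminant 381/25, real irrational roots 9/10 + (1/10)*sqrt(381) and 9/10 - (1/10)*sqrt(381); poles of order 1, moduli 9/10 + (1/10)*sqrt(381) and -9/10 + (1/10)*sqrt(381).
Branch term (-1/19)*log(1 - δ/(-5/11)): its argument vanishes at δ = -5/11, a logarithmic branch point, modulus 5/11.
Branch term (-1/4)*log(1 - δ/(1/3)): its argument vanishes at δ = 1/3, a logarithmic branch point, modulus 1/3.
The radius of convergence is the smallest modulus among the singular points: 1/3.
The branch terms are analytic at 9/10 - (1/10)*sqrt(381) and contribute nothing to the residue; only the rational part matters.
The factor δ**2 - 9*δ/5 - 3 splits as (δ - a)(δ - a') with a = 9/10 - (1/10)*sqrt(381), a' = 9/10 + (1/10)*sqrt(381). At the order-1 pole a set g(δ) = (δ - a)*(rational part) = [-11*δ/4 - 4/15] / (δ - a').
Simple pole: residue = g(a) at a = 9/10 - (1/10)*sqrt(381), which is -11/8 + (329/9144)*sqrt(381).
The branch terms are analytic at 9/10 + (1/10)*sqrt(381) and contribute nothing to the residue; only the rational part matters.
The factor δ**2 - 9*δ/5 - 3 splits as (δ - a)(δ - a') with a = 9/10 + (1/10)*sqrt(381), a' = 9/10 - (1/10)*sqrt(381). At the order-1 pole a set g(δ) = (δ - a)*(rational part) = [-11*δ/4 - 4/15] / (δ - a').
Simple pole: residue = g(a) at a = 9/10 + (1/10)*sqrt(381), which is -11/8 - (329/9144)*sqrt(381).
List the singular points by increasing real part (a conjugate pair: the negative imaginary part first).


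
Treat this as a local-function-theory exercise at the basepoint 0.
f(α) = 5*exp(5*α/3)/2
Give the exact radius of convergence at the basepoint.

The radius of convergence is infinite.

The factor exp(5*α/3) is entire and contributes no finite singular point.
The polynomial part has no poles.
No finite singular points: the Taylor series at 0 converges everywhere.


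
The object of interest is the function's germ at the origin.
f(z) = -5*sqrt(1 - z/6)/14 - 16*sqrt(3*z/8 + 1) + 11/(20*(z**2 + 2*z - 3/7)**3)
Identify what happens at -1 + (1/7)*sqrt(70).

The point is a pole of order 3.

The denominator factor z**2 + 2*z - 3/7 vanishes at -1 + (1/7)*sqrt(70) and appears to the power 3; the numerator there equals 11/20, nonzero, and no other factor vanishes.
The branch terms are analytic at this point.
Hence a pole whose order is the multiplicity, 3.


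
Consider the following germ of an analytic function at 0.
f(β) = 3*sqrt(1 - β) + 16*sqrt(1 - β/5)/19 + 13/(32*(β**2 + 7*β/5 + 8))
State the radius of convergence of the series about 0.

Denominator factor (β**2 + 7*β/5 + 8): discriminant -751/25, complex-conjugate roots (-7/10) + ((1/10)*sqrt(751))*i and (-7/10) - ((1/10)*sqrt(751))*i; poles of order 1, moduli (2)*sqrt(2) and (2)*sqrt(2).
Branch term (16/19)*sqrt(1 - β/(5)): its argument vanishes at β = 5, a square-root branch point, modulus 5.
Branch term (3)*sqrt(1 - β/(1)): its argument vanishes at β = 1, a square-root branch point, modulus 1.
The radius of convergence is the smallest modulus among the singular points: 1.

The radius of convergence is 1.


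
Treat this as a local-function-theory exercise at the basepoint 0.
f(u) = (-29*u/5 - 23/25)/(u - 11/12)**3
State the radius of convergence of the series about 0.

The radius of convergence is 11/12.

Denominator factor (u - 11/12)^3: pole of order 3 at 11/12, modulus 11/12.
The radius of convergence is the smallest modulus among the singular points: 11/12.


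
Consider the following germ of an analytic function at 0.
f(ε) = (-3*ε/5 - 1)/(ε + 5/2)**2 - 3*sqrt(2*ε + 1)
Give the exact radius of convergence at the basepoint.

Denominator factor (ε + 5/2)^2: pole of order 2 at -5/2, modulus 5/2.
Branch term (-3)*sqrt(1 - ε/(-1/2)): its argument vanishes at ε = -1/2, a square-root branch point, modulus 1/2.
The radius of convergence is the smallest modulus among the singular points: 1/2.

The radius of convergence is 1/2.


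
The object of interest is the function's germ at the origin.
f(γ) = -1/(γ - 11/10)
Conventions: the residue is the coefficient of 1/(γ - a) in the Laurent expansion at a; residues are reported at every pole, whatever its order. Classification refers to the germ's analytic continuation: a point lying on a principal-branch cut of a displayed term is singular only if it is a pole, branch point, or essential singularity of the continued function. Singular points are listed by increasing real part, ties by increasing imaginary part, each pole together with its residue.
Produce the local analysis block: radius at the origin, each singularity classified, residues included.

Denominator factor (γ - 11/10): pole of order 1 at 11/10, modulus 11/10.
The radius of convergence is the smallest modulus among the singular points: 11/10.
At the order-1 pole 11/10 set g(γ) = (γ - (11/10))*f(γ) = -1.
Simple pole: residue = g(a) at a = 11/10, which is -1.

Radius of convergence at 0: 11/10.
At 11/10: a pole of order 1; residue -1.


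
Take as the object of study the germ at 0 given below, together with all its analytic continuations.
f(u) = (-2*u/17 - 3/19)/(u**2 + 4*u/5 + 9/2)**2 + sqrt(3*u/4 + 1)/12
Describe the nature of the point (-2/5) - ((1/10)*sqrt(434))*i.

The denominator factor u**2 + 4*u/5 + 9/2 vanishes at (-2/5) - ((1/10)*sqrt(434))*i and appears to the power 2; the numerator there equals (-179/1615) + ((1/85)*sqrt(434))*i, nonzero, and no other factor vanishes.
The branch terms are analytic at this point.
Hence a pole whose order is the multiplicity, 2.

The point is a pole of order 2.


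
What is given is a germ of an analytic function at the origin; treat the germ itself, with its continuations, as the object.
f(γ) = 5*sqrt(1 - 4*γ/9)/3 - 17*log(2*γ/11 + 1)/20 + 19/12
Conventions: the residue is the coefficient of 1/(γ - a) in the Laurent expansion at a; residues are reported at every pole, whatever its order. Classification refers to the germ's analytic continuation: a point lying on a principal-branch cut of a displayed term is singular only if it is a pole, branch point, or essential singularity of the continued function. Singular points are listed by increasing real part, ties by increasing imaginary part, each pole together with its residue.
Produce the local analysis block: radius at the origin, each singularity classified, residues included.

Radius of convergence at 0: 9/4.
At -11/2: a logarithmic branch point.
At 9/4: an algebraic (square-root) branch point.

Branch term (-17/20)*log(1 - γ/(-11/2)): its argument vanishes at γ = -11/2, a logarithmic branch point, modulus 11/2.
Branch term (5/3)*sqrt(1 - γ/(9/4)): its argument vanishes at γ = 9/4, a square-root branch point, modulus 9/4.
The radius of convergence is the smallest modulus among the singular points: 9/4.
List the singular points by increasing real part (a conjugate pair: the negative imaginary part first).


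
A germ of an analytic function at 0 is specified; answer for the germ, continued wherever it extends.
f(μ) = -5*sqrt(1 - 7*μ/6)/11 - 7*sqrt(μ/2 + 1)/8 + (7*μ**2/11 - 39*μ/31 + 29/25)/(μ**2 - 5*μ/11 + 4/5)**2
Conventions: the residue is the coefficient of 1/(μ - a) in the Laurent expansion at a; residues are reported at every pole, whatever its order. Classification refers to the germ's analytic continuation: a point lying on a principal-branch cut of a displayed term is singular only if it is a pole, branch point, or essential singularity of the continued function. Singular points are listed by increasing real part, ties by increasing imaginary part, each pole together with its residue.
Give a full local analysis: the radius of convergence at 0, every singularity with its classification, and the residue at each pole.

Radius of convergence at 0: 6/7.
At -2: an algebraic (square-root) branch point.
At (5/22) - ((1/110)*sqrt(9055))*i: a pole of order 2; residue ((2853543/508356755)*sqrt(9055))*i.
At (5/22) + ((1/110)*sqrt(9055))*i: a pole of order 2; residue -((2853543/508356755)*sqrt(9055))*i.
At 6/7: an algebraic (square-root) branch point.


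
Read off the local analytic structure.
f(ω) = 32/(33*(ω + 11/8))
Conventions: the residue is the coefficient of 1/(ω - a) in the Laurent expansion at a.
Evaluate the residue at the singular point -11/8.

The residue is 32/33.

At the order-1 pole -11/8 set g(ω) = (ω - (-11/8))*f(ω) = 32/33.
Simple pole: residue = g(a) at a = -11/8, which is 32/33.


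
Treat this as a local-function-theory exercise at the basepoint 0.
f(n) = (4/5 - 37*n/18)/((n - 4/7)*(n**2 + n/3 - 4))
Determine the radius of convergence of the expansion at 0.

Denominator factor (n**2 + n/3 - 4): discriminant 145/9, real irrational roots -1/6 + (1/6)*sqrt(145) and -1/6 - (1/6)*sqrt(145); poles of order 1, moduli -1/6 + (1/6)*sqrt(145) and 1/6 + (1/6)*sqrt(145).
Denominator factor (n - 4/7): pole of order 1 at 4/7, modulus 4/7.
The radius of convergence is the smallest modulus among the singular points: 4/7.

The radius of convergence is 4/7.


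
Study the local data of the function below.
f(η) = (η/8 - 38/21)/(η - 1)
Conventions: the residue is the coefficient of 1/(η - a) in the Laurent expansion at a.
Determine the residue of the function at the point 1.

At the order-1 pole 1 set g(η) = (η - (1))*f(η) = η/8 - 38/21.
Simple pole: residue = g(a) at a = 1, which is -283/168.

The residue is -283/168.


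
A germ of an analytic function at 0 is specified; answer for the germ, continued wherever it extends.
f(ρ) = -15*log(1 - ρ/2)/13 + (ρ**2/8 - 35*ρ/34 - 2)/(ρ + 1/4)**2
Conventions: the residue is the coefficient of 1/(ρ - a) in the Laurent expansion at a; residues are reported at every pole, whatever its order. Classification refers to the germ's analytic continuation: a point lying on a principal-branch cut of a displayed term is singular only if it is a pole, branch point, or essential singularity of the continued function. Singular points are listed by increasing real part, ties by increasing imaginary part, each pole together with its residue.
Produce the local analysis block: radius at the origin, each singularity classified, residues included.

Denominator factor (ρ + 1/4)^2: pole of order 2 at -1/4, modulus 1/4.
Branch term (-15/13)*log(1 - ρ/(2)): its argument vanishes at ρ = 2, a logarithmic branch point, modulus 2.
The radius of convergence is the smallest modulus among the singular points: 1/4.
The branch term is analytic at -1/4 and contributes nothing to the residue; only the rational part matters.
At the order-2 pole -1/4 set g(ρ) = (ρ - (-1/4))^2*(rational part) = ρ**2/8 - 35*ρ/34 - 2.
Order-2 pole: residue = g'(a); g'(-1/4) = -297/272, so the residue is -297/272.
List the singular points by increasing real part (a conjugate pair: the negative imaginary part first).

Radius of convergence at 0: 1/4.
At -1/4: a pole of order 2; residue -297/272.
At 2: a logarithmic branch point.


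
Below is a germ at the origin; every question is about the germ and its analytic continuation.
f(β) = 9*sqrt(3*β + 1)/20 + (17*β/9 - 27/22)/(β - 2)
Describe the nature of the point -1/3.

The point is an algebraic (square-root) branch point.

The term (9/20)*sqrt(1 - β/(-1/3)) has argument 1 - -1/3/(-1/3) = 0 at -1/3: a square-root (algebraic, two-sheeted) branch point; the remaining terms are analytic or single-valued there.


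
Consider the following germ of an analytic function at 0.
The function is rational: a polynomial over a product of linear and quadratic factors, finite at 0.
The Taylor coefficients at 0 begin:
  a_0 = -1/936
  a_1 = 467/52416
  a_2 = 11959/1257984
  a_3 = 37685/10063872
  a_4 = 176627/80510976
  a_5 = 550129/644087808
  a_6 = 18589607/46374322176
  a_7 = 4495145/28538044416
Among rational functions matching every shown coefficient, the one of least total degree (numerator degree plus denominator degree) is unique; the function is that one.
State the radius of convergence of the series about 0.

The radius of convergence is -3/4 + (1/4)*sqrt(201).

No rational of total degree below 6 reproduces all 8 coefficients; solving the [2/4] Pade equations on them gives f(β) = (15*β**2/14 + 37*β/28 - 2/13)/(β**2 + 3*β/2 - 12)**2, whose expansion matches every shown term.
Denominator factor (β**2 + 3*β/2 - 12)^2: discriminant 201/4, real irrational roots -3/4 + (1/4)*sqrt(201) and -3/4 - (1/4)*sqrt(201); poles of order 2, moduli -3/4 + (1/4)*sqrt(201) and 3/4 + (1/4)*sqrt(201).
The radius of convergence is the smallest modulus among the singular points: -3/4 + (1/4)*sqrt(201).


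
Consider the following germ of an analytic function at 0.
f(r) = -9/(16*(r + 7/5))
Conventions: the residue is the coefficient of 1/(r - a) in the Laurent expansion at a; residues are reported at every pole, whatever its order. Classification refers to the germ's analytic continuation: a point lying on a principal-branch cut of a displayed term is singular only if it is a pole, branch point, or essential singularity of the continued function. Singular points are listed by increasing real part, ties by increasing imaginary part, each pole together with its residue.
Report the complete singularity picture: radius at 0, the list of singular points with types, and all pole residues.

Radius of convergence at 0: 7/5.
At -7/5: a pole of order 1; residue -9/16.

Denominator factor (r + 7/5): pole of order 1 at -7/5, modulus 7/5.
The radius of convergence is the smallest modulus among the singular points: 7/5.
At the order-1 pole -7/5 set g(r) = (r - (-7/5))*f(r) = -9/16.
Simple pole: residue = g(a) at a = -7/5, which is -9/16.


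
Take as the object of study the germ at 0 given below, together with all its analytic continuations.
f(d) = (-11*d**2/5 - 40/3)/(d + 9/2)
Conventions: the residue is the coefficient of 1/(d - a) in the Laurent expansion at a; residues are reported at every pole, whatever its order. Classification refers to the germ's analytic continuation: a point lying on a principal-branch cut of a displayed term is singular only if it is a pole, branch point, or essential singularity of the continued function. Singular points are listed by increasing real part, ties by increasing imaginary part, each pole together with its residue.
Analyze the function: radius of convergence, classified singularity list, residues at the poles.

Radius of convergence at 0: 9/2.
At -9/2: a pole of order 1; residue -3473/60.

Denominator factor (d + 9/2): pole of order 1 at -9/2, modulus 9/2.
The radius of convergence is the smallest modulus among the singular points: 9/2.
At the order-1 pole -9/2 set g(d) = (d - (-9/2))*f(d) = -11*d**2/5 - 40/3.
Simple pole: residue = g(a) at a = -9/2, which is -3473/60.


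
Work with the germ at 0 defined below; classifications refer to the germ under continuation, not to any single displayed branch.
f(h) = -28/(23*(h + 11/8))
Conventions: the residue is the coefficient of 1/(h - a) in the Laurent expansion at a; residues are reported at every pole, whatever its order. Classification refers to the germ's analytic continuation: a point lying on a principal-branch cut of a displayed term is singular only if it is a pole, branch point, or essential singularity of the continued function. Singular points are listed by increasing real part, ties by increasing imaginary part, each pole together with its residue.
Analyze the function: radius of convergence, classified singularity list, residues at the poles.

Denominator factor (h + 11/8): pole of order 1 at -11/8, modulus 11/8.
The radius of convergence is the smallest modulus among the singular points: 11/8.
At the order-1 pole -11/8 set g(h) = (h - (-11/8))*f(h) = -28/23.
Simple pole: residue = g(a) at a = -11/8, which is -28/23.

Radius of convergence at 0: 11/8.
At -11/8: a pole of order 1; residue -28/23.


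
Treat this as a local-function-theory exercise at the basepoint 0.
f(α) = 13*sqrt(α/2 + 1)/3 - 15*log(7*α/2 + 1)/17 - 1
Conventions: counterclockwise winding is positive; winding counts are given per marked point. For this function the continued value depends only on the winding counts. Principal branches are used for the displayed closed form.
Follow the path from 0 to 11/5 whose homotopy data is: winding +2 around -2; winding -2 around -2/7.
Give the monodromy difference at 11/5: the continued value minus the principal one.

Continued minus principal equals (60/17)*pi*i.

The rational part is single-valued and drops out of the difference; each branch term changes only by its own monodromy.
(13/3)*sqrt(1 - α/(-2)): winding +2 is even, the square root returns to the same sheet, contribution 0.
(-15/17)*log(1 - α/(-2/7)): each positive loop around -2/7 adds 2*pi*i to the log, so winding -2 contributes (-15/17)*(-2)*2*pi*i = (60/17)*pi*i.
Summing the contributions at α = 11/5 gives (60/17)*pi*i.


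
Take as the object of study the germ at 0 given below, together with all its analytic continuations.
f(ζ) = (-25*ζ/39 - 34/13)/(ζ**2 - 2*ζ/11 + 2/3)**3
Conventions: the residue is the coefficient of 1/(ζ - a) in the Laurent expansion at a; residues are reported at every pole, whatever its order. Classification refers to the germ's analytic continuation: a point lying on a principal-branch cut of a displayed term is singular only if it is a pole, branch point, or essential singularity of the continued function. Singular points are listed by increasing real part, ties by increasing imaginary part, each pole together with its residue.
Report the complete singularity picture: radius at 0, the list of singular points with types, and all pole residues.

Denominator factor (ζ**2 - 2*ζ/11 + 2/3)^3: discriminant -956/363, complex-conjugate roots (1/11) + ((1/33)*sqrt(717))*i and (1/11) - ((1/33)*sqrt(717))*i; poles of order 3, moduli (1/3)*sqrt(6) and (1/3)*sqrt(6).
The radius of convergence is the smallest modulus among the singular points: (1/3)*sqrt(6).
The factor ζ**2 - 2*ζ/11 + 2/3 splits as (ζ - a)(ζ - a') with a = (1/11) - ((1/33)*sqrt(717))*i, a' = (1/11) + ((1/33)*sqrt(717))*i. At the order-3 pole a set g(ζ) = (ζ - a)^3*f(ζ) = [-25*ζ/39 - 34/13] / (ζ - a')^3.
Order-3 pole: residue = g''(a)/2; g''((1/11) - ((1/33)*sqrt(717))*i) = -((151139043/1419799576)*sqrt(717))*i, so the residue is -((151139043/2839599152)*sqrt(717))*i.
The factor ζ**2 - 2*ζ/11 + 2/3 splits as (ζ - a)(ζ - a') with a = (1/11) + ((1/33)*sqrt(717))*i, a' = (1/11) - ((1/33)*sqrt(717))*i. At the order-3 pole a set g(ζ) = (ζ - a)^3*f(ζ) = [-25*ζ/39 - 34/13] / (ζ - a')^3.
Order-3 pole: residue = g''(a)/2; g''((1/11) + ((1/33)*sqrt(717))*i) = ((151139043/1419799576)*sqrt(717))*i, so the residue is ((151139043/2839599152)*sqrt(717))*i.
List the singular points by increasing real part (a conjugate pair: the negative imaginary part first).

Radius of convergence at 0: (1/3)*sqrt(6).
At (1/11) - ((1/33)*sqrt(717))*i: a pole of order 3; residue -((151139043/2839599152)*sqrt(717))*i.
At (1/11) + ((1/33)*sqrt(717))*i: a pole of order 3; residue ((151139043/2839599152)*sqrt(717))*i.


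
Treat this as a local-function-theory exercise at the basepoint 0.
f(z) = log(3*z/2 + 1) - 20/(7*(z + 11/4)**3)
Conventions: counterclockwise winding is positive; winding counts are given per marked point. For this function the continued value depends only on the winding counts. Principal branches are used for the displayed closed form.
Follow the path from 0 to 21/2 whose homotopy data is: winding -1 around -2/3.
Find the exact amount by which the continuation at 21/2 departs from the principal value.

Continued minus principal equals -(2)*pi*i.

The rational part is single-valued and drops out of the difference; each branch term changes only by its own monodromy.
(1)*log(1 - z/(-2/3)): each positive loop around -2/3 adds 2*pi*i to the log, so winding -1 contributes (1)*(-1)*2*pi*i = -(2)*pi*i.
Summing the contributions at z = 21/2 gives -(2)*pi*i.


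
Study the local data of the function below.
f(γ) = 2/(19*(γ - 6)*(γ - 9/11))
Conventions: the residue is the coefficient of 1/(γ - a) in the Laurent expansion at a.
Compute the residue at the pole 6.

At the order-1 pole 6 set g(γ) = (γ - (6))*f(γ) = 2/(19*(γ - 9/11)).
Simple pole: residue = g(a) at a = 6, which is 22/1083.

The residue is 22/1083.


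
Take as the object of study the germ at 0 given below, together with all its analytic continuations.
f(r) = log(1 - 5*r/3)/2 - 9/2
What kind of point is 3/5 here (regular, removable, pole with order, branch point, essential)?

The term (1/2)*log(1 - r/(3/5)) has argument 1 - 3/5/(3/5) = 0 at 3/5: a logarithmic (infinitely-sheeted) branch point; the remaining terms are analytic or single-valued there.

The point is a logarithmic branch point.


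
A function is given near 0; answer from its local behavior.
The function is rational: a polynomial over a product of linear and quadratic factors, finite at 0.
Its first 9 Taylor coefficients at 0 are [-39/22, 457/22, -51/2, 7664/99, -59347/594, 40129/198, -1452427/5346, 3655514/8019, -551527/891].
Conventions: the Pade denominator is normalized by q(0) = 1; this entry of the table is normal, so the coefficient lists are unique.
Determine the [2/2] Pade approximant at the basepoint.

The Pade approximant has numerator coefficients [-39/22, 944785392/45896477, -4660973767/275378862]; denominator coefficients [1, 1324555/12517221, -135066583/37551663].

Taylor coefficients needed (read off): a_0 = -39/22, a_1 = 457/22, a_2 = -51/2, a_3 = 7664/99, a_4 = -59347/594.
Write the denominator as Q(x) = 1 + q1*x + q2*x^2. Requiring Q*f - P = O(x^5) with deg P <= 2 kills the coefficients of x^3..x^4 in Q*f:
  x^3: a_3 + q1*a_2 + q2*a_1 = 0, i.e. 7664/99 + (-51/2)*q1 + (457/22)*q2 = 0.
  x^4: a_4 + q1*a_3 + q2*a_2 = 0, i.e. -59347/594 + (7664/99)*q1 + (-51/2)*q2 = 0.
Solving this linear system: q1 = 1324555/12517221, q2 = -135066583/37551663.
The numerator is Q*f truncated at degree 2: P0 = a_0 = -39/22; P1 = a_1 + q1*a_0 = 944785392/45896477; P2 = a_2 + q1*a_1 + q2*a_0 = -4660973767/275378862.


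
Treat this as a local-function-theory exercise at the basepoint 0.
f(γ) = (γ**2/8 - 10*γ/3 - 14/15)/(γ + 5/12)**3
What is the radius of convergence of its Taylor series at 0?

The radius of convergence is 5/12.

Denominator factor (γ + 5/12)^3: pole of order 3 at -5/12, modulus 5/12.
The radius of convergence is the smallest modulus among the singular points: 5/12.


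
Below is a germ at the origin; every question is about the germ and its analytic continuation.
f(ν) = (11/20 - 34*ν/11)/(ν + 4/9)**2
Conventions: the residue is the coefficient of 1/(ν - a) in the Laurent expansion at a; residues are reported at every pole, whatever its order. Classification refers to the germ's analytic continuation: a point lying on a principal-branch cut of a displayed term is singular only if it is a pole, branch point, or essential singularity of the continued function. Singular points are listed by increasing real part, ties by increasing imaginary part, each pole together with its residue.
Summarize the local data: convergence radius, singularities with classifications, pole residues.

Denominator factor (ν + 4/9)^2: pole of order 2 at -4/9, modulus 4/9.
The radius of convergence is the smallest modulus among the singular points: 4/9.
At the order-2 pole -4/9 set g(ν) = (ν - (-4/9))^2*f(ν) = 11/20 - 34*ν/11.
Order-2 pole: residue = g'(a); g'(-4/9) = -34/11, so the residue is -34/11.

Radius of convergence at 0: 4/9.
At -4/9: a pole of order 2; residue -34/11.


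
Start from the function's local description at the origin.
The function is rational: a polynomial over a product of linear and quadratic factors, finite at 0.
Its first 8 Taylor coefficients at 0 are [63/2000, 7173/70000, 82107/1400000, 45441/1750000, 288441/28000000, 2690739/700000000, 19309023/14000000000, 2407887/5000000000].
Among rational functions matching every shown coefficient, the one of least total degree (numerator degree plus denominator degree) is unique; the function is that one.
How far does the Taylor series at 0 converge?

The radius of convergence is 10/3.

No rational of total degree below 3 reproduces all 8 coefficients; solving the [1/2] Pade equations on them gives f(φ) = (13*φ/14 + 7/20)/(φ - 10/3)**2, whose expansion matches every shown term.
Denominator factor (φ - 10/3)^2: pole of order 2 at 10/3, modulus 10/3.
The radius of convergence is the smallest modulus among the singular points: 10/3.
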